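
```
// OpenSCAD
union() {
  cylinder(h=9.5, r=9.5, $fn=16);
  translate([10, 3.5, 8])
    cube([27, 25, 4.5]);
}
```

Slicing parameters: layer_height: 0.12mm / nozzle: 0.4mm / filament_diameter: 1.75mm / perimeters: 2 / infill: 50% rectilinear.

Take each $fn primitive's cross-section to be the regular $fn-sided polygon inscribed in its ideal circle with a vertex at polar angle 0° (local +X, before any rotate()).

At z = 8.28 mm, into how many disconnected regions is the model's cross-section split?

At z = 8.28 mm: the r=9.5 cylinder contributes a regular 16-gon of circumradius 9.5; the cube at (10, 3.5) is present — its section is the full 27×25 rectangle; Merging all regions: the 2 present regions are separate (no shared area or edge), so areas and boundary lengths simply add and each stays a separate island — 2 connected regions. The result has 2 disconnected regions.

2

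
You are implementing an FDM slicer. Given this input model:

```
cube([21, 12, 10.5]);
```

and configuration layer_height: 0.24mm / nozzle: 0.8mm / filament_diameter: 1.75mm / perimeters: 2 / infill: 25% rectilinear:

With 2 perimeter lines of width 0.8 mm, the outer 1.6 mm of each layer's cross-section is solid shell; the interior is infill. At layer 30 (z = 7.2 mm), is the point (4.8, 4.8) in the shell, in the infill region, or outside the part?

infill

At z = 7.2 mm: the cube is present — its section is the full 21×12 rectangle. Overall, the cross-section is a single solid region. The nearest boundary edge runs (0.00, 0.00)→(21.00, 0.00); distance from the point to it = 4.80 mm. The point is inside the cross-section and 4.80 mm from the nearest boundary — more than the 1.6 mm shell width (2 × 0.8), so it's in the infill interior.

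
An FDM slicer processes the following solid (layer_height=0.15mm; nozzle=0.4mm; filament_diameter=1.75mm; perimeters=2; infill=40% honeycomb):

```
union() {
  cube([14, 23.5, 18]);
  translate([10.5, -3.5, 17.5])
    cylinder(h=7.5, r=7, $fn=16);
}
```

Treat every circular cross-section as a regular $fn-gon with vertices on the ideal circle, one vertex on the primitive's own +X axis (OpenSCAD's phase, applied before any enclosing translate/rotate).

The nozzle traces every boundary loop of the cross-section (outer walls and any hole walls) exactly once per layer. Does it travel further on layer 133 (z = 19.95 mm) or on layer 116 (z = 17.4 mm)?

Layer 133 (z = 19.95): the cube does not reach this height (z outside [0, 18]); the r=7 cylinder at (10.5, -3.5) contributes a regular 16-gon of circumradius 7 (perimeter = 2·16·7.000·sin(180°/16) = 43.70 mm); Merging all regions: only the r=7 cylinder at (10.5, -3.5) is present, so the union is just that shape — boundary = 43.70 mm. So its perimeter = 43.70 mm. Layer 116 (z = 17.4): the cube (footprint 14×23.5) is included at this height (perimeter 75.00 mm); the cylinder at (10.5, -3.5) is absent (z outside [17.5, 25]); Combining (union): only the 14×23.5 cube is present, so the union is just that shape — boundary = 75.00 mm. So its perimeter = 75.00 mm. Layer 116 is larger (75.00 vs 43.70 mm).

layer 116 (z = 17.4 mm)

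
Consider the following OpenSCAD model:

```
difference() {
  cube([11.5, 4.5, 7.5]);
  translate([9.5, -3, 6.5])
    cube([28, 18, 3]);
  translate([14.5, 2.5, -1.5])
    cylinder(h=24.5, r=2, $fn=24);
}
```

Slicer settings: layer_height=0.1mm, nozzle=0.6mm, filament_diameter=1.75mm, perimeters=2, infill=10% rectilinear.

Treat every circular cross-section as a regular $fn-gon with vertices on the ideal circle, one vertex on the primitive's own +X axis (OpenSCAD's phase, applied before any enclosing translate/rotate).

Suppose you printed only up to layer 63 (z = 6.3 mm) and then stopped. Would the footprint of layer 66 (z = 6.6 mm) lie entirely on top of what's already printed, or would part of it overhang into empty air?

entirely on top

Compare the two slices. At z = 6.3: the 11.5×4.5 cube contributes its full rectangle (area 51.75 mm²); the cube at (9.5, -3) is not intersected at this z (z outside [6.5, 9.5]); the r=2 cylinder at (14.5, 2.5) contributes a regular 24-gon of circumradius 2 (area = (24/2)·2.000²·sin(360°/24) = 12.42 mm²); Taking the first minus the rest: starting from the 11.5×4.5 cube (51.75 mm²), the r=2 cylinder at (14.5, 2.5) misses the remaining region (no effect) — area = 51.75 mm². At z = 6.6: the cube is present — its section is the full 11.5×4.5 rectangle (area 51.75 mm²); the cube at (9.5, -3) (footprint 28×18) is included at this height (area 504.00 mm²); the cylinder at (14.5, 2.5): section is a regular 24-gon, circumradius r=2 (area = (24/2)·2.000²·sin(360°/24) = 12.42 mm²); After the difference (first − rest): starting from the 11.5×4.5 cube (51.75 mm²), the 28×18 cube at (9.5, -3) partially overlaps it — only the 9.00 mm² overlap (of its 504.00 mm²) is removed, clipping the outline; the r=2 cylinder at (14.5, 2.5) misses the remaining region (no effect) — area = 42.75 mm². Checking containment: the cross-section at z = 6.6 is a subset of the cross-section at z = 6.3.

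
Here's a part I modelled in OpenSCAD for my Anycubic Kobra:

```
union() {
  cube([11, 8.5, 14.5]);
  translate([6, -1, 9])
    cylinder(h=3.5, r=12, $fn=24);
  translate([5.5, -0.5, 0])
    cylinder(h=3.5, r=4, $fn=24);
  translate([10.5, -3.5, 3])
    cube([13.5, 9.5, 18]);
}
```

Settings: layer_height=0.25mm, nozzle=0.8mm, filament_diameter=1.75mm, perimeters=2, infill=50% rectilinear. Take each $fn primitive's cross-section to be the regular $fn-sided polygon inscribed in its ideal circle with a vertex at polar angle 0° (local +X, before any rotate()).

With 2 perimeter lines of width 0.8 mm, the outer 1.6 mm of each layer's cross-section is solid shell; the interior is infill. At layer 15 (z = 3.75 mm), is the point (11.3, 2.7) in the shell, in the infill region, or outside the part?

infill

At z = 3.75 mm: the 11×8.5 cube contributes its full rectangle; the cylinder at (6, -1) is not intersected at this z (z outside [9, 12.5]); the cylinder at (5.5, -0.5) is absent (z outside [0, 3.5]); the 13.5×9.5 cube at (10.5, -3.5) contributes its full rectangle; Merging all regions: the regions partially overlap (shared area 3.00 mm²), so overlapping operands fuse into one piece — 1 connected region. Overall, the cross-section is a single solid region. The nearest boundary edge runs (10.50, -3.50)→(10.50, 0.00); distance from the point to it = 2.82 mm. The point is inside the cross-section and 2.82 mm from the nearest boundary — more than the 1.6 mm shell width (2 × 0.8), so it's in the infill interior.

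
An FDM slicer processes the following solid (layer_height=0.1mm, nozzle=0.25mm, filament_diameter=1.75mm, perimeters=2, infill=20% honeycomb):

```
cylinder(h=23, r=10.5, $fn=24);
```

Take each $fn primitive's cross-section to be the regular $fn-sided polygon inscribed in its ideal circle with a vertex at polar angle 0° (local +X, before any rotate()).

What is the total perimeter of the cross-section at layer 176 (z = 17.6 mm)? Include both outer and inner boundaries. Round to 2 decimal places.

At z = 17.6 mm: the r=10.5 cylinder contributes a regular 24-gon of circumradius 10.5 (perimeter = 2·24·10.500·sin(180°/24) = 65.79 mm). Overall, the cross-section is a single solid region. Total boundary length (outer) = 65.79 mm.

65.79 mm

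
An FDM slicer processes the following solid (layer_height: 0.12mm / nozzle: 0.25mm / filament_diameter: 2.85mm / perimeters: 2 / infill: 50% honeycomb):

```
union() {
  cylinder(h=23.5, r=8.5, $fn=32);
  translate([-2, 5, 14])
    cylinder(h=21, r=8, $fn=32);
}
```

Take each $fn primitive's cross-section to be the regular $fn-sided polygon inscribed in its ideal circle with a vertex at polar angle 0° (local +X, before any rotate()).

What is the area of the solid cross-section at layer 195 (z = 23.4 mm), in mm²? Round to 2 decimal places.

300.02 mm²

At z = 23.4 mm: the cylinder: section is a regular 32-gon, circumradius r=8.5 (area = (32/2)·8.500²·sin(360°/32) = 225.52 mm²); the r=8 cylinder at (-2, 5) gives a regular 32-gon of circumradius 8 (constant along its height) (area = (32/2)·8.000²·sin(360°/32) = 199.77 mm²); Taking the union: the regions partially overlap — summed areas 425.30 mm² minus the doubly-counted overlap 125.27 mm² gives 300.02 mm² — area = 300.02 mm². Overall, the cross-section is a single solid region. Net area = 300.02 mm².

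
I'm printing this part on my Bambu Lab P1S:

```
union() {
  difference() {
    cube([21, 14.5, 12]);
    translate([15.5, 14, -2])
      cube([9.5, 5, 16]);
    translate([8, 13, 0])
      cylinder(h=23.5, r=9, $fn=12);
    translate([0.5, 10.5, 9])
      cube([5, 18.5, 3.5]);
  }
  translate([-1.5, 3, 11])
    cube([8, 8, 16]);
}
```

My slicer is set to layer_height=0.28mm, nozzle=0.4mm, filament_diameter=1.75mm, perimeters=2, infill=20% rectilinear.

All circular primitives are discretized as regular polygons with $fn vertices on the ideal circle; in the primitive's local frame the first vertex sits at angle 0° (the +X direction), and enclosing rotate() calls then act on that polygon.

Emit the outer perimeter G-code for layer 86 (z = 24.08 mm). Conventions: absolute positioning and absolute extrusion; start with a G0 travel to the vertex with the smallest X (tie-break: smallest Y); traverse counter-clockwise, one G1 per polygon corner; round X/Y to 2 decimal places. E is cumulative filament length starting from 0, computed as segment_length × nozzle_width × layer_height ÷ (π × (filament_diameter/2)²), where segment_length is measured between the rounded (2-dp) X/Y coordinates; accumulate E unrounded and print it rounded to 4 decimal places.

At z = 24.08 mm: the cube does not reach this height (z outside [0, 12]); the cube at (15.5, 14) does not reach this height (z outside [-2, 14]); the cylinder at (8, 13) is absent (z outside [0, 23.5]); the cube at (0.5, 10.5) does not reach this height (z outside [9, 12.5]); Taking the first minus the rest: the first operand is absent here, so nothing remains; the cube at (-1.5, 3) is present — its section is the full 8×8 rectangle; Combining (union): only the 8×8 cube at (-1.5, 3) is present, so the union is just that shape — 1 connected region. The outline is a single polygon with 4 vertices. Extrusion per mm of travel: 0.4 × 0.28 / (π × 0.875²) = 0.046564. Accumulating E over each segment gives final E = 1.4901.

G0 X-1.50 Y3.00 Z24.08
G1 X6.50 Y3.00 E0.3725
G1 X6.50 Y11.00 E0.7450
G1 X-1.50 Y11.00 E1.1175
G1 X-1.50 Y3.00 E1.4901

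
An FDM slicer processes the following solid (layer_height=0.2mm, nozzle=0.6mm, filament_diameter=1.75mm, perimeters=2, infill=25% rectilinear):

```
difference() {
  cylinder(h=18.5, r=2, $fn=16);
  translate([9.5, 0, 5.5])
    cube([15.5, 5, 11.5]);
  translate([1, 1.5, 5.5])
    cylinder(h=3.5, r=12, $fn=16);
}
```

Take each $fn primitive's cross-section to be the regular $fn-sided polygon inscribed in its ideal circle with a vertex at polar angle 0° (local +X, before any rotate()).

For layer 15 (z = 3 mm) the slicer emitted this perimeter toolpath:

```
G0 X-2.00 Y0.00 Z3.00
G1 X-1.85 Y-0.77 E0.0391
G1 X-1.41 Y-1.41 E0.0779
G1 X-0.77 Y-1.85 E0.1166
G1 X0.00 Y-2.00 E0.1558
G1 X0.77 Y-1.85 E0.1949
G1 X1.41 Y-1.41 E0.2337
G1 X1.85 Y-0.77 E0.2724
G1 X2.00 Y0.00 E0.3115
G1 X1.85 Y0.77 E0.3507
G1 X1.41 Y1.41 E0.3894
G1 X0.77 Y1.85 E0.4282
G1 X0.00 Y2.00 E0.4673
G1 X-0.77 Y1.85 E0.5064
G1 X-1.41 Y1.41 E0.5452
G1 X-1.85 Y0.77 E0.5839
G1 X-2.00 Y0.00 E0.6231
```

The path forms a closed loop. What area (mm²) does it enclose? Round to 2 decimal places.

Apply the shoelace formula to the sequence of (X, Y) vertices; enclosed area = 12.25 mm².

12.25 mm²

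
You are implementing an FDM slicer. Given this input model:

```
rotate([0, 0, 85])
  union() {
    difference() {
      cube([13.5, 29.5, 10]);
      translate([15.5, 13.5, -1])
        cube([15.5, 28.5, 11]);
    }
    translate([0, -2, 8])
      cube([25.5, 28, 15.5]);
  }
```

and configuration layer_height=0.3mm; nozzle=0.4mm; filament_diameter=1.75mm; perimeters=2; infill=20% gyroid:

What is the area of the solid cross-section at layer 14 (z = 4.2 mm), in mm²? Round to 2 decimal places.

At z = 4.2 mm: the 13.5×29.5 cube contributes its full rectangle (area 398.25 mm²); the cube at (15.5, 13.5) is present — its section is the full 15.5×28.5 rectangle (area 441.75 mm²); After the difference (first − rest): starting from the 13.5×29.5 cube (398.25 mm²), the 15.5×28.5 cube at (15.5, 13.5) misses the remaining region (no effect) — area = 398.25 mm²; the cube at (0, -2) is not intersected at this z (z outside [8, 23.5]); Taking the union: only the result so far is present, so the union is just that shape — area = 398.25 mm²; (whole slice rotated 85° about Z — lengths, areas and connectivity unchanged). Overall, the cross-section is a single solid region. Net area = 398.25 mm².

398.25 mm²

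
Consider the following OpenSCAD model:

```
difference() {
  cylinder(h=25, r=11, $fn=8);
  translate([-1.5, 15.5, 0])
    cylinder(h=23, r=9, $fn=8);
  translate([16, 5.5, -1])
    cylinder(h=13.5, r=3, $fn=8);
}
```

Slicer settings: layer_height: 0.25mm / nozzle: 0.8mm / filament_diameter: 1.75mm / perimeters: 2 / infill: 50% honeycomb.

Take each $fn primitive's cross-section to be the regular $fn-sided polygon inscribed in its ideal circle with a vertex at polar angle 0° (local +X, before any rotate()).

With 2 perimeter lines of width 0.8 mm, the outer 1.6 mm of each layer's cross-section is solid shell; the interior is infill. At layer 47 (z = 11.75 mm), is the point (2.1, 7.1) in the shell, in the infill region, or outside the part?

shell

At z = 11.75 mm: the r=11 cylinder gives a regular 8-gon of circumradius 11 (constant along its height); the cylinder at (-1.5, 15.5): section is a regular 8-gon, circumradius r=9; the r=3 cylinder at (16, 5.5) gives a regular 8-gon of circumradius 3 (constant along its height); Taking the first minus the rest: starting from the r=11 cylinder, the r=9 cylinder at (-1.5, 15.5) partially overlaps it — only the 23.98 mm² overlap (of its 229.10 mm²) is removed, clipping the outline; the r=3 cylinder at (16, 5.5) misses the remaining region (no effect) — 1 connected region. Overall, the cross-section is a single solid region. The nearest boundary edge runs (-1.50, 6.50)→(4.68, 9.06); distance from the point to it = 0.82 mm. The point is inside the cross-section, 0.82 mm from the nearest boundary — within the 1.6 mm shell band (2 × 0.8).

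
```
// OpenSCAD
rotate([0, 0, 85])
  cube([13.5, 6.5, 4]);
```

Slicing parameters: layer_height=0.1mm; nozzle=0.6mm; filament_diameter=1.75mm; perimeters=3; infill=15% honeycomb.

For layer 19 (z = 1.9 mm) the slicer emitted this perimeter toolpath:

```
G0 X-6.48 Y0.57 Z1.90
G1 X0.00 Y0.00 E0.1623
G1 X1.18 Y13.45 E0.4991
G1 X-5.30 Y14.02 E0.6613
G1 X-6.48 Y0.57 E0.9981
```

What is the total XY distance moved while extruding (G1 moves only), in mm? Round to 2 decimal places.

Sum the Euclidean lengths of each G1 segment: total = 40.01 mm.

40.01 mm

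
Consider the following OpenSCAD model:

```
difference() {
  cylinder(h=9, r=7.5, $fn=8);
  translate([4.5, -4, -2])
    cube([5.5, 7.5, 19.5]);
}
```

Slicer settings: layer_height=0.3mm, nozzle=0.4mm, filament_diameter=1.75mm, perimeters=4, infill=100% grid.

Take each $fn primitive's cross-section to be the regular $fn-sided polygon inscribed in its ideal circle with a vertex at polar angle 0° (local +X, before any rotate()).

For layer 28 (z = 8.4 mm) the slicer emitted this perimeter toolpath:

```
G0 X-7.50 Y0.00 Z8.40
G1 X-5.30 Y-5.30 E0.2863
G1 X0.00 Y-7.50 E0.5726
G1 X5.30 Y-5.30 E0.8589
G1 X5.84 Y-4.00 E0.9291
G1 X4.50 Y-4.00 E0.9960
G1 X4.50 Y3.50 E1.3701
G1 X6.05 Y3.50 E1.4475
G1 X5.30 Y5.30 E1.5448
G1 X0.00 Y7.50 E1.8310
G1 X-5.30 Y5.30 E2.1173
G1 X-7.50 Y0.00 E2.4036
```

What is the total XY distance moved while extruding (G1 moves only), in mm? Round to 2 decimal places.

Sum the Euclidean lengths of each G1 segment: total = 48.18 mm.

48.18 mm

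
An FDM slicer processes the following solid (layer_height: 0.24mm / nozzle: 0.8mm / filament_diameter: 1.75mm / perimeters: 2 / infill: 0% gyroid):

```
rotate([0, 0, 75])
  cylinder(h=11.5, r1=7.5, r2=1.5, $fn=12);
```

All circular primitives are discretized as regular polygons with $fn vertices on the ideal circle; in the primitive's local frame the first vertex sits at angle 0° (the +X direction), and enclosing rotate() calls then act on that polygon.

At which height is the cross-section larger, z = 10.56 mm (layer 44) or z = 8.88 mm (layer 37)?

layer 37 (z = 8.88 mm)

Layer 44 (z = 10.56): the cone (r1=7.5→r2=1.5) has section circumradius 1.990 here — a regular 12-gon (area = (12/2)·1.990²·sin(360°/12) = 11.89 mm²); (rotated 75° about Z; rotation is an isometry so areas/perimeters/island counts are preserved). So its area = 11.89 mm². Layer 37 (z = 8.88): the cone contributes a regular 12-gon of circumradius 2.867 (interpolated between r1=7.5 and r2=1.5 at t=0.772) (area = (12/2)·2.867²·sin(360°/12) = 24.66 mm²); (rotated 75° about Z; rotation is an isometry so areas/perimeters/island counts are preserved). So its area = 24.66 mm². Layer 37 is larger (24.66 vs 11.89 mm²).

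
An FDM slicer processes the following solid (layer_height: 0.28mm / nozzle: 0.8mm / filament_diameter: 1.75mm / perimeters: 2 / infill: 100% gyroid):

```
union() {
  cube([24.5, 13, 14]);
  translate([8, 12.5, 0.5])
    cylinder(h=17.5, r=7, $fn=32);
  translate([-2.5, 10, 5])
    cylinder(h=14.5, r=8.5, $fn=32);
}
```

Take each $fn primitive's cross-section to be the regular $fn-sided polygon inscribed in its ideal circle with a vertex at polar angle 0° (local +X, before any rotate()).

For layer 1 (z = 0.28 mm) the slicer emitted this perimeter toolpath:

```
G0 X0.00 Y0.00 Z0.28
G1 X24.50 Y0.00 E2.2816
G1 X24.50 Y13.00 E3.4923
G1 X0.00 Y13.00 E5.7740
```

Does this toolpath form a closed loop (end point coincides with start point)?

Start point (G0): (0.00, 0.00). End point (last G1): the path does not return to the start — open.

no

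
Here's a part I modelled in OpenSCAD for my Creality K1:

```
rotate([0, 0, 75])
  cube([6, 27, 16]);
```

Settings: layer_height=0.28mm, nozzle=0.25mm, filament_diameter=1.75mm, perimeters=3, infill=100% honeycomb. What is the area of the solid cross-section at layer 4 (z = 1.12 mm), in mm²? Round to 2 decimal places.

162.00 mm²

At z = 1.12 mm: the cube is present — its section is the full 6×27 rectangle (area 162.00 mm²); (rotated 75° about Z; rotation is an isometry so areas/perimeters/island counts are preserved). Overall, the cross-section is a single solid region. Net area = 162.00 mm².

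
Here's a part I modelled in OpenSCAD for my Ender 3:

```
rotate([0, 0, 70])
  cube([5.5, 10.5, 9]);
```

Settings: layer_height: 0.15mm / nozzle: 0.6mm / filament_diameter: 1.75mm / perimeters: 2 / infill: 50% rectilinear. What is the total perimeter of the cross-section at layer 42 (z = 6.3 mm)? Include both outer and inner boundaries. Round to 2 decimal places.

32.00 mm

At z = 6.3 mm: the 5.5×10.5 cube contributes its full rectangle (perimeter 32.00 mm); (whole slice rotated 70° about Z — lengths, areas and connectivity unchanged). Overall, the cross-section is a single solid region. Total boundary length (outer) = 32.00 mm.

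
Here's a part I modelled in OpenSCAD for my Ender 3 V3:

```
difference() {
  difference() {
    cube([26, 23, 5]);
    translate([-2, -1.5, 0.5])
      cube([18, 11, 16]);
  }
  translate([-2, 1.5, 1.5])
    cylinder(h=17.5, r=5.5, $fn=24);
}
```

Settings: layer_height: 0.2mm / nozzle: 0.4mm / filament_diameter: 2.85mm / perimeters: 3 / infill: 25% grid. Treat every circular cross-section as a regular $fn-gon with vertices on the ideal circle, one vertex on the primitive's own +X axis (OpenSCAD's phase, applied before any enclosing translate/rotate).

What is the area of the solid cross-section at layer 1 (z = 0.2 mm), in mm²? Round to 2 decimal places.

598.00 mm²

At z = 0.2 mm: the cube is present — its section is the full 26×23 rectangle (area 598.00 mm²); the cube at (-2, -1.5) does not reach this height (z outside [0.5, 16.5]); Taking the first minus the rest: none of the subtracted shapes is present at this height, so the 26×23 cube is unchanged — area = 598.00 mm²; the cylinder at (-2, 1.5) does not reach this height (z outside [1.5, 19]); Subtracting the remaining from the first: none of the subtracted shapes is present at this height, so that combined region is unchanged — area = 598.00 mm². Overall, the cross-section is a single solid region. Net area = 598.00 mm².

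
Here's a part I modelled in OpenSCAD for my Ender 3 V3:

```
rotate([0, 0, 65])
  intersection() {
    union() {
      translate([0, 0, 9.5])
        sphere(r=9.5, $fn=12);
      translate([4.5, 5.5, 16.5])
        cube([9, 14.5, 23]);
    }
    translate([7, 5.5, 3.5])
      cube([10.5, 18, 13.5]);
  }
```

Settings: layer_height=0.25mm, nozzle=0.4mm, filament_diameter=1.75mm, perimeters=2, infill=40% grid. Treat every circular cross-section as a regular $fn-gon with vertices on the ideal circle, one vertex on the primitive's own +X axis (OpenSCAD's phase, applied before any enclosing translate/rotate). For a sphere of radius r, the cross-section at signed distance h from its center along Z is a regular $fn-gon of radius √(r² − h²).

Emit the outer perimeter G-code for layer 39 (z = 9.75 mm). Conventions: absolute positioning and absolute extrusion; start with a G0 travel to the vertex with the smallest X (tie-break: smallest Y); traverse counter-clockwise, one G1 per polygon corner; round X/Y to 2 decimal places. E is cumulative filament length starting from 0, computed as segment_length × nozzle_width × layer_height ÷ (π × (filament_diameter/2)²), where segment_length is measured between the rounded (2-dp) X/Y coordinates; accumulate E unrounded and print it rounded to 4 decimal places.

G0 X-2.45 Y8.87 Z9.75
G1 X-2.03 Y8.67 E0.0193
G1 X-1.83 Y9.10 E0.0391
G1 X-2.45 Y8.87 E0.0665

At z = 9.75 mm: the r=9.5 sphere slices to a regular 12-gon of circumradius 9.497 (√(r²−h²) with h=0.25 from center); the cube at (4.5, 5.5) is not intersected at this z (z outside [16.5, 39.5]); Combining (union): only the r=9.5 sphere is present, so the union is just that shape — 1 connected region; the cube at (7, 5.5) (footprint 10.5×18) is included at this height; Taking the intersection: the 10.5×18 cube at (7, 5.5) partially overlaps the result so far; clipping to the common part keeps 0.11 mm² — 1 connected region; (rotated 65° about Z; rotation is an isometry so areas/perimeters/island counts are preserved). The outline is a single polygon with 3 vertices. Extrusion per mm of travel: 0.4 × 0.25 / (π × 0.875²) = 0.041575. Accumulating E over each segment gives final E = 0.0665.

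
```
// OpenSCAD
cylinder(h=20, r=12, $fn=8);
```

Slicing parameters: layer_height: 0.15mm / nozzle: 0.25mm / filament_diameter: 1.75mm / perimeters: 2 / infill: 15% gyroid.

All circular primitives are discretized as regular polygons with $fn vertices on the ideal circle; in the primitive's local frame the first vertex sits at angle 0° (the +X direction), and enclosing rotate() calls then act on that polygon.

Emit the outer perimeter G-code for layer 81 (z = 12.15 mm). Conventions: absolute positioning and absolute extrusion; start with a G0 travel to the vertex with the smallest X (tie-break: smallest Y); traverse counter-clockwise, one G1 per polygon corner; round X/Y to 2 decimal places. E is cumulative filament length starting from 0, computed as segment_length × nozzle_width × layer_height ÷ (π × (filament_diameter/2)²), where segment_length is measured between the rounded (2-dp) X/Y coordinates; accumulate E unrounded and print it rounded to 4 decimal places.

At z = 12.15 mm: the r=12 cylinder gives a regular 8-gon of circumradius 12 (constant along its height). The outline is a single polygon with 8 vertices. Extrusion per mm of travel: 0.25 × 0.15 / (π × 0.875²) = 0.015591. Accumulating E over each segment gives final E = 1.1458.

G0 X-12.00 Y0.00 Z12.15
G1 X-8.49 Y-8.49 E0.1432
G1 X0.00 Y-12.00 E0.2865
G1 X8.49 Y-8.49 E0.4297
G1 X12.00 Y0.00 E0.5729
G1 X8.49 Y8.49 E0.7162
G1 X0.00 Y12.00 E0.8594
G1 X-8.49 Y8.49 E1.0026
G1 X-12.00 Y0.00 E1.1458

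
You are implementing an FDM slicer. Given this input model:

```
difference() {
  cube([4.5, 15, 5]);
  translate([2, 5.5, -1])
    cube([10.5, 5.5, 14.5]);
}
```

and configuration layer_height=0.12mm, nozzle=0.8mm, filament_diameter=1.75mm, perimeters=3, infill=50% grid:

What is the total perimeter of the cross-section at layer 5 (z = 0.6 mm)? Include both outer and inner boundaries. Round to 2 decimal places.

44.00 mm

At z = 0.6 mm: the 4.5×15 cube contributes its full rectangle (perimeter 39.00 mm); the cube at (2, 5.5) (footprint 10.5×5.5) is included at this height (perimeter 32.00 mm); Subtracting the remaining from the first: starting from the 4.5×15 cube, the 10.5×5.5 cube at (2, 5.5) partially overlaps it — only the 13.75 mm² overlap (of its 57.75 mm²) is removed, clipping the outline — boundary = 44.00 mm. Overall, the cross-section is a single solid region. Total boundary length (outer) = 44.00 mm.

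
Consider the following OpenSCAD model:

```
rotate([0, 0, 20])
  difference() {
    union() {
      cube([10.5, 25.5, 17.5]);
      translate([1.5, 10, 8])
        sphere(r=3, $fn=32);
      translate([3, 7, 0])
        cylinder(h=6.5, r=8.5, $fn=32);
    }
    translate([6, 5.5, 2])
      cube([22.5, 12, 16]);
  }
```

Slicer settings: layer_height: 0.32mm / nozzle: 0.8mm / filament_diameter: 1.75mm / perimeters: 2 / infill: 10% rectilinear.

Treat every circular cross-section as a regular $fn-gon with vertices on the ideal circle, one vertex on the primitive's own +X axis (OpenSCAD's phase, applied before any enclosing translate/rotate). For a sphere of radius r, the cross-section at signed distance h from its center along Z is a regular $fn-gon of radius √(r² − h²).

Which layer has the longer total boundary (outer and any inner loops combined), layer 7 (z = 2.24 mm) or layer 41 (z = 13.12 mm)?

Layer 7 (z = 2.24): the 10.5×25.5 cube contributes its full rectangle (perimeter 72.00 mm); the sphere at (1.5, 10) is not intersected at this z (|z−center|=5.760 > r=3); the r=8.5 cylinder at (3, 7) gives a regular 32-gon of circumradius 8.5 (constant along its height) (perimeter = 2·32·8.500·sin(180°/32) = 53.32 mm); Combining (union): the regions partially overlap (shared area 148.68 mm²), so the edge portions inside another operand are dropped and the merged outline is re-measured after clipping — boundary = 78.30 mm; the 22.5×12 cube at (6, 5.5) contributes its full rectangle (perimeter 69.00 mm); After the difference (first − rest): starting from the result so far, the 22.5×12 cube at (6, 5.5) partially overlaps it — only the 57.98 mm² overlap (of its 270.00 mm²) is removed, clipping the outline — boundary = 87.98 mm; (whole slice rotated 20° about Z — lengths, areas and connectivity unchanged). So its perimeter = 87.98 mm. Layer 41 (z = 13.12): the cube (footprint 10.5×25.5) is included at this height (perimeter 72.00 mm); the sphere at (1.5, 10) does not reach this height (|z−center|=5.120 > r=3); the cylinder at (3, 7) is absent (z outside [0, 6.5]); Taking the union: only the 10.5×25.5 cube is present, so the union is just that shape — boundary = 72.00 mm; the cube at (6, 5.5) (footprint 22.5×12) is included at this height (perimeter 69.00 mm); Taking the first minus the rest: starting from the result so far, the 22.5×12 cube at (6, 5.5) partially overlaps it — only the 54.00 mm² overlap (of its 270.00 mm²) is removed, clipping the outline — boundary = 81.00 mm; (whole slice rotated 20° about Z — lengths, areas and connectivity unchanged). So its perimeter = 81.00 mm. Layer 7 is larger (87.98 vs 81.00 mm).

layer 7 (z = 2.24 mm)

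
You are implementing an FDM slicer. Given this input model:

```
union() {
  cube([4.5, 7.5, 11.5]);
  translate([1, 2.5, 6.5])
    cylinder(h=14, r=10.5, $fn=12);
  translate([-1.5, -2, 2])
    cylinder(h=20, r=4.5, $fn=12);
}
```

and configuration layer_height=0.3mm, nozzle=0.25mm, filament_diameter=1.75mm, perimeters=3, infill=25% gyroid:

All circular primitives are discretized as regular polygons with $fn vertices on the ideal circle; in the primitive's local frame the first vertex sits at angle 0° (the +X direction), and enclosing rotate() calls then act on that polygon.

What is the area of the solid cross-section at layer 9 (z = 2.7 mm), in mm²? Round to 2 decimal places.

91.23 mm²

At z = 2.7 mm: the 4.5×7.5 cube contributes its full rectangle (area 33.75 mm²); the cylinder at (1, 2.5) is not intersected at this z (z outside [6.5, 20.5]); the cylinder at (-1.5, -2): section is a regular 12-gon, circumradius r=4.5 (area = (12/2)·4.500²·sin(360°/12) = 60.75 mm²); Combining (union): the regions partially overlap — summed areas 94.50 mm² minus the doubly-counted overlap 3.27 mm² gives 91.23 mm² — area = 91.23 mm². Overall, the cross-section is a single solid region. Net area = 91.23 mm².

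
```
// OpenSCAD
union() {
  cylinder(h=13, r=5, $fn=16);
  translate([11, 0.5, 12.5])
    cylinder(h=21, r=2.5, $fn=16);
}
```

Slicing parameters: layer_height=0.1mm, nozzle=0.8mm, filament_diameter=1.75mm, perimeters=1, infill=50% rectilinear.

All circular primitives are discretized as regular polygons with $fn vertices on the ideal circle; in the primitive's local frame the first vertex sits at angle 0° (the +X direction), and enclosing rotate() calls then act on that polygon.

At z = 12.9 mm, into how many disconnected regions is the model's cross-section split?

At z = 12.9 mm: the r=5 cylinder contributes a regular 16-gon of circumradius 5; the r=2.5 cylinder at (11, 0.5) contributes a regular 16-gon of circumradius 2.5; Taking the union: the 2 present regions are separate (no shared area or edge), so areas and boundary lengths simply add and each stays a separate island — 2 connected regions. The result has 2 disconnected regions.

2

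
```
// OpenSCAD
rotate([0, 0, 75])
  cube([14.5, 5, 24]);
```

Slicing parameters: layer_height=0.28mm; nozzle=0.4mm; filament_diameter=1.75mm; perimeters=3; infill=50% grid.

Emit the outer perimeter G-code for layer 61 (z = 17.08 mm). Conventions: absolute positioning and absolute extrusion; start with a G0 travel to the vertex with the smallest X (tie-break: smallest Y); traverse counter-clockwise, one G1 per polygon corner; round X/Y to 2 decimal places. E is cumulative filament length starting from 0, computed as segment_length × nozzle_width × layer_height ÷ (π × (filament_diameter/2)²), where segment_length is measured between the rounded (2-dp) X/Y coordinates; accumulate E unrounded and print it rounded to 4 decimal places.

At z = 17.08 mm: the 14.5×5 cube contributes its full rectangle; (rotated 75° about Z; rotation is an isometry so areas/perimeters/island counts are preserved). The outline is a single polygon with 4 vertices. Extrusion per mm of travel: 0.4 × 0.28 / (π × 0.875²) = 0.046564. Accumulating E over each segment gives final E = 1.8162.

G0 X-4.83 Y1.29 Z17.08
G1 X0.00 Y0.00 E0.2328
G1 X3.75 Y14.01 E0.9081
G1 X-1.08 Y15.30 E1.1409
G1 X-4.83 Y1.29 E1.8162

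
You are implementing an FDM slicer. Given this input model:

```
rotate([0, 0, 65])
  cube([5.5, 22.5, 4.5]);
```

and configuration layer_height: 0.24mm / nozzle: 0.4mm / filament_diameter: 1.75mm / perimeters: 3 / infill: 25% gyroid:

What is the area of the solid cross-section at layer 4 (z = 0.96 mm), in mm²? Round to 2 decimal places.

123.75 mm²

At z = 0.96 mm: the cube is present — its section is the full 5.5×22.5 rectangle (area 123.75 mm²); (rotated 65° about Z; rotation is an isometry so areas/perimeters/island counts are preserved). Overall, the cross-section is a single solid region. Net area = 123.75 mm².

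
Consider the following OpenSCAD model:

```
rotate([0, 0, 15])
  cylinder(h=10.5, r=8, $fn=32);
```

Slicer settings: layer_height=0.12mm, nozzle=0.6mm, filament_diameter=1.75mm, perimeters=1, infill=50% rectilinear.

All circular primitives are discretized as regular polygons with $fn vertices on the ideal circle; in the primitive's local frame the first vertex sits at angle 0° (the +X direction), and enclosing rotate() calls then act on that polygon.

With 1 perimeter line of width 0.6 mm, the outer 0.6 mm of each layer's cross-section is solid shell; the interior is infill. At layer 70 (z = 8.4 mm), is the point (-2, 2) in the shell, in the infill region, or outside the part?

At z = 8.4 mm: the cylinder: section is a regular 32-gon, circumradius r=8; (whole slice rotated 15° about Z — lengths, areas and connectivity unchanged). Overall, the cross-section is a single solid region. Undo the 15° rotation: the query point maps to (-1.414, 2.449) in the un-rotated model frame. The nearest boundary edge runs (-3.06, 7.39)→(-4.44, 6.65); distance from the point to it = 5.13 mm. The point is inside the cross-section and 5.13 mm from the nearest boundary — more than the 0.6 mm shell width (1 × 0.6), so it's in the infill interior.

infill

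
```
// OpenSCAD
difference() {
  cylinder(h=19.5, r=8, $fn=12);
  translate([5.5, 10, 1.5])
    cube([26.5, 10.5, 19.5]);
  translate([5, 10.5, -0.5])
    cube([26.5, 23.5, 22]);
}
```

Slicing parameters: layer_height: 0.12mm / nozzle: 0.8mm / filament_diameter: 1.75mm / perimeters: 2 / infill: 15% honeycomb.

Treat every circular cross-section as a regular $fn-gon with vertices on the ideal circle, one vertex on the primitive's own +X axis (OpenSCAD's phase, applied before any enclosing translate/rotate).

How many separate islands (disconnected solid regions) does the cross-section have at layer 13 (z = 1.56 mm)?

1

At z = 1.56 mm: the cylinder: section is a regular 12-gon, circumradius r=8; the cube at (5.5, 10) (footprint 26.5×10.5) is included at this height; the cube at (5, 10.5) is present — its section is the full 26.5×23.5 rectangle; After the difference (first − rest): starting from the r=8 cylinder, the 26.5×10.5 cube at (5.5, 10) misses the remaining region (no effect); the 26.5×23.5 cube at (5, 10.5) misses the remaining region (no effect) — 1 connected region. Overall, the cross-section is a single solid region. Island count = 1.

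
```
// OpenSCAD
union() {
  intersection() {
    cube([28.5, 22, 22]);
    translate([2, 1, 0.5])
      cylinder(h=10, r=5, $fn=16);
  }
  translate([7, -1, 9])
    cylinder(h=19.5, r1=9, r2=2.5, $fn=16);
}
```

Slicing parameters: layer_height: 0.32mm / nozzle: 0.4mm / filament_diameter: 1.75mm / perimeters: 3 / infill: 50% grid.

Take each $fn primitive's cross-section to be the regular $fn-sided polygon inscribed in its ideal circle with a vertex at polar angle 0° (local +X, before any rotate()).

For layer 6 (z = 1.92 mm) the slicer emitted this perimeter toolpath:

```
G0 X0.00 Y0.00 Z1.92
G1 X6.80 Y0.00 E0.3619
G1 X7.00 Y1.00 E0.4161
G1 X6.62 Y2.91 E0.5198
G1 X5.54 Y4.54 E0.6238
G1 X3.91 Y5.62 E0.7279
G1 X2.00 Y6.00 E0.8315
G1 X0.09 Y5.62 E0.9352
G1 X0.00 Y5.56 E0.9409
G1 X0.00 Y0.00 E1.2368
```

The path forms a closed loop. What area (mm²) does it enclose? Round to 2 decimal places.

35.64 mm²

Apply the shoelace formula to the sequence of (X, Y) vertices; enclosed area = 35.64 mm².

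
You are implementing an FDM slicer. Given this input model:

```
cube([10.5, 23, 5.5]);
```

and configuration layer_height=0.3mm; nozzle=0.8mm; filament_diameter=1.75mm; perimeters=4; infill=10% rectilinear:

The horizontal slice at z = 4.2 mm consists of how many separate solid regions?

At z = 4.2 mm: the 10.5×23 cube contributes its full rectangle. The result has 1 disconnected region.

1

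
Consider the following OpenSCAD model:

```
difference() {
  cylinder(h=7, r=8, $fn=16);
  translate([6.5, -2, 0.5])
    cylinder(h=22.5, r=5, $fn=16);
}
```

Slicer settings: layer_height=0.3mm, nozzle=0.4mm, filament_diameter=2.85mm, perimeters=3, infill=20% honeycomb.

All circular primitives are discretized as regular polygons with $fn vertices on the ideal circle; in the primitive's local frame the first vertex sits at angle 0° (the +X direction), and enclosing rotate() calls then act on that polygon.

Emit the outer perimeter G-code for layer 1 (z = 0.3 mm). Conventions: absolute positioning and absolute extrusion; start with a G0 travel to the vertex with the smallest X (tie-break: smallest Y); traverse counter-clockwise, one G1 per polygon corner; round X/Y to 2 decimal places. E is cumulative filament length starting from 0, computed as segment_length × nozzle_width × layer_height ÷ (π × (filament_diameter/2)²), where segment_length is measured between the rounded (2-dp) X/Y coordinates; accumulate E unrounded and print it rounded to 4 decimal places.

At z = 0.3 mm: the r=8 cylinder gives a regular 16-gon of circumradius 8 (constant along its height); the cylinder at (6.5, -2) is not intersected at this z (z outside [0.5, 23]); Taking the first minus the rest: none of the subtracted shapes is present at this height, so the r=8 cylinder is unchanged — 1 connected region. The outline is a single polygon with 16 vertices. Extrusion per mm of travel: 0.4 × 0.3 / (π × 1.425²) = 0.018811. Accumulating E over each segment gives final E = 0.9395.

G0 X-8.00 Y0.00 Z0.30
G1 X-7.39 Y-3.06 E0.0587
G1 X-5.66 Y-5.66 E0.1174
G1 X-3.06 Y-7.39 E0.1762
G1 X0.00 Y-8.00 E0.2349
G1 X3.06 Y-7.39 E0.2936
G1 X5.66 Y-5.66 E0.3523
G1 X7.39 Y-3.06 E0.4111
G1 X8.00 Y0.00 E0.4698
G1 X7.39 Y3.06 E0.5284
G1 X5.66 Y5.66 E0.5872
G1 X3.06 Y7.39 E0.6459
G1 X0.00 Y8.00 E0.7046
G1 X-3.06 Y7.39 E0.7633
G1 X-5.66 Y5.66 E0.8221
G1 X-7.39 Y3.06 E0.8808
G1 X-8.00 Y0.00 E0.9395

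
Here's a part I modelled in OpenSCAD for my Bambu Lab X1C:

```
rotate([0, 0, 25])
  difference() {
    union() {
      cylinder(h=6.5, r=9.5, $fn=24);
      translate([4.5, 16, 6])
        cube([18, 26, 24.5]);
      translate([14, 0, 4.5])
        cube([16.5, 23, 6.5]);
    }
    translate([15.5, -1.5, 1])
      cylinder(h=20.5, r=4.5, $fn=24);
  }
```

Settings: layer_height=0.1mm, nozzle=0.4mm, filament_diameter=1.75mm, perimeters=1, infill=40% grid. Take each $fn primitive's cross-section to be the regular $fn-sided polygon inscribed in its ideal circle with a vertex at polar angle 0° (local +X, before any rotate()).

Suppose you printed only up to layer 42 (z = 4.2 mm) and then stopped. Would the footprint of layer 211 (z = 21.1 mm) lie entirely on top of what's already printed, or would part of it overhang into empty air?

Compare the two slices. At z = 4.2: the r=9.5 cylinder contributes a regular 24-gon of circumradius 9.5 (area = (24/2)·9.500²·sin(360°/24) = 280.30 mm²); the cube at (4.5, 16) is absent (z outside [6, 30.5]); the cube at (14, 0) is not intersected at this z (z outside [4.5, 11]); Taking the union: only the r=9.5 cylinder is present, so the union is just that shape — area = 280.30 mm²; the r=4.5 cylinder at (15.5, -1.5) contributes a regular 24-gon of circumradius 4.5 (area = (24/2)·4.500²·sin(360°/24) = 62.89 mm²); After the difference (first − rest): starting from the result so far (280.30 mm²), the r=4.5 cylinder at (15.5, -1.5) misses the remaining region (no effect) — area = 280.30 mm²; (whole slice rotated 25° about Z — lengths, areas and connectivity unchanged). At z = 21.1: the cylinder is absent (z outside [0, 6.5]); the cube at (4.5, 16) is present — its section is the full 18×26 rectangle (area 468.00 mm²); the cube at (14, 0) does not reach this height (z outside [4.5, 11]); Taking the union: only the 18×26 cube at (4.5, 16) is present, so the union is just that shape — area = 468.00 mm²; the r=4.5 cylinder at (15.5, -1.5) gives a regular 24-gon of circumradius 4.5 (constant along its height) (area = (24/2)·4.500²·sin(360°/24) = 62.89 mm²); Subtracting the remaining from the first: starting from that combined region (468.00 mm²), the r=4.5 cylinder at (15.5, -1.5) misses the remaining region (no effect) — area = 468.00 mm²; (whole slice rotated 25° about Z — lengths, areas and connectivity unchanged). Checking containment: at z = 21.1 the cross-section extends beyond the z = 4.2 cross-section by about 468.00 mm².

part overhangs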